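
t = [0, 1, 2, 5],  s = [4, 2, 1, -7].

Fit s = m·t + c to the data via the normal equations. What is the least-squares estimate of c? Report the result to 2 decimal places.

c = 4.43

From the data, Σt·t = 30, Σt = 8, Σ1 = 4.
And Σt·s = -31, Σs = 0.
So MᵀM·[m, c]ᵀ = Mᵀs: [[30, 8]; [8, 4]]·[m, c]ᵀ = [-31, 0]ᵀ.
det = 30·4 − 8² = 56.
m = ((-31)·4 − 8·0)/56 = -31/14; c = (30·0 − 8·(-31))/56 = 31/7.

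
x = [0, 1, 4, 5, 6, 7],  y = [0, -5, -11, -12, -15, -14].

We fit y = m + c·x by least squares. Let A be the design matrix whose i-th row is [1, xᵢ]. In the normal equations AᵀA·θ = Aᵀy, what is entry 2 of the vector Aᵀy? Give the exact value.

Entry 2 ↔ basis x, so (Aᵀy)_{2} = Σᵢ (x)·yᵢ = (0)·(0) + (1)·(-5) + (4)·(-11) + (5)·(-12) + (6)·(-15) + (7)·(-14) = -297.

-297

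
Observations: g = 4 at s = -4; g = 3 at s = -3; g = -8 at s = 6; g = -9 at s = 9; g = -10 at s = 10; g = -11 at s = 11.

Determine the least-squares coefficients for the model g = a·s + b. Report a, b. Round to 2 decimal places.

Setting ∂/∂a … = 0 gives: 363·a + 29·b = -375;  29·a + 6·b = -31.
Δ = 363·6 − 29² = 1337.
a = ((-375)·6 − 29·(-31))/1337 = -193/191; b = (363·(-31) − 29·(-375))/1337 = -54/191.

a = -1.01, b = -0.28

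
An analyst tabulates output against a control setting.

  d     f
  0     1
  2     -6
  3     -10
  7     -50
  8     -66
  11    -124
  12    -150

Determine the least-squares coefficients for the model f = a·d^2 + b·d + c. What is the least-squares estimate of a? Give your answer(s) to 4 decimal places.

Setting ∂/∂a … = 0 gives: 41971·a + 3949·b + 391·c = -43392;  3949·a + 391·b + 43·c = -4084;  391·a + 43·b + 7·c = -405.
(Σd^2·d^2 = 41971, Σd^2·d = 3949, Σd^2 = 391, Σd·d = 391, Σd = 43, Σ1 = 7, Σd^2·f = -43392, Σd·f = -4084, Σf = -405.)
Inverting the 3×3 Gram matrix, [a, b, c]ᵀ = [-192901/186774, 2581/186774, -1123/4447]ᵀ.

a = -1.0328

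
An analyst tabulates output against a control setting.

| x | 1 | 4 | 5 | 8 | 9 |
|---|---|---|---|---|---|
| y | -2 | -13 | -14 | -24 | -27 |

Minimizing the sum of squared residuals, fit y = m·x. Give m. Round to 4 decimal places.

MᵀM·[m]ᵀ = Mᵀy reads: 187·m = -559.
(Σx·x = 187, Σx·y = -559.)
m = (-559)/187 = -2.9893.

m = -2.9893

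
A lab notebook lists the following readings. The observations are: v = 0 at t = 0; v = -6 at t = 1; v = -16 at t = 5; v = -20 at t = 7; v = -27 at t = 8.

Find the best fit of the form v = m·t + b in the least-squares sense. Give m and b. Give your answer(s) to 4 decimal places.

m = -2.9961, b = -1.2165

MᵀM·[m, b]ᵀ = Mᵀv reads: 139·m + 21·b = -442;  21·m + 5·b = -69.
(Σt·t = 139, Σt = 21, Σ1 = 5, Σt·v = -442, Σv = -69.)
Eliminating b: 5·(row 1) − 21·(row 2) gives 254·m = 5·(-442) − 21·(-69) = -761, so m = -761/254.
Then b = ((-69) − 21·(-761/254))/5 = -309/254.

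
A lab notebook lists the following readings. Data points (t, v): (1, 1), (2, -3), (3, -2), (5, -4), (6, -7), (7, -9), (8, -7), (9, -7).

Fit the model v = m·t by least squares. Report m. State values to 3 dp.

Normal-equation sums: Σt·t = 269.
Right-hand side: Σt·v = -255.
So AᵀA·[m]ᵀ = Aᵀv: [[269]]·[m]ᵀ = [-255]ᵀ.
m = (-255)/269 = -0.947955.

m = -0.948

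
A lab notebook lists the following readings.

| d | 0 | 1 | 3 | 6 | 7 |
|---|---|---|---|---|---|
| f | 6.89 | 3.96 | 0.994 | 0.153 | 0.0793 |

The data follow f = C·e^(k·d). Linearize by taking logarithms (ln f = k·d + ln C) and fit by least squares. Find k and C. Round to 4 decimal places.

k = -0.6416, C = 7.0936

Let Y = ln f. Fitting Y = k·d + ln C by least squares:
Over the data: Σd = 17.0000, Σ(d)² = 95.0000, Σln f = -1.1115, Σd·ln f = -27.6473.
Normal system: [[95.0000, 17.0000]; [17.0000, 5]]·[k, ln C]ᵀ = [-27.6473, -1.1115]ᵀ.
Δ = 95.0000·5 − (17.0000)² = 186.0000; k = (-27.6473·5 − 17.0000·-1.1115)/186.0000 = -0.64162, ln C = (95.0000·-1.1115 − 17.0000·-27.6473)/186.0000 = 1.95919, so C = exp(1.95919) = 7.09355.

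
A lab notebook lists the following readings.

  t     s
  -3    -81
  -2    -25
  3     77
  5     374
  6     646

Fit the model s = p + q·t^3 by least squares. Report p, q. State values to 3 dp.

AᵀA·[p, q]ᵀ = Aᵀs reads: 5·p + 333·q = 991;  333·p + 63803·q = 190752.
(Σ1 = 5, Σt^3 = 333, Σt^3·t^3 = 63803, Σs = 991, Σt^3·s = 190752.)
det = 5·63803 − 333² = 208126.
p = (991·63803 − 333·190752)/208126 = -291643/208126; q = (5·190752 − 333·991)/208126 = 623757/208126.

p = -1.401, q = 2.997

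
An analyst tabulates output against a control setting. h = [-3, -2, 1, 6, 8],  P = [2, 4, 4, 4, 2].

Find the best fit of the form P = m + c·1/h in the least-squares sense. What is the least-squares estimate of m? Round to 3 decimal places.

Forming AᵀA = [[5, 11/24]; [11/24, 809/576]] and AᵀP = [16, 9/4]ᵀ gives AᵀA·[m, c]ᵀ = AᵀP.
det = 5·(809/576) − (11/24)² = 109/16.
m = (16·(809/576) − (11/24)·(9/4))/(109/16) = 6175/1962; c = (5·(9/4) − (11/24)·16)/(109/16) = 188/327.

m = 3.147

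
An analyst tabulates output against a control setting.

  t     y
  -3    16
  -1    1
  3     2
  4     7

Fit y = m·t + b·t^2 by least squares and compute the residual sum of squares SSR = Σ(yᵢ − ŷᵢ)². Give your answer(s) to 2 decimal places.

SSR = 5.13

Entries of XᵀX: Σt·t = 35, Σt·t^2 = 63, Σt^2·t^2 = 419.
And Σt·y = -15, Σt^2·y = 275.
Normal equations: [[35, 63]; [63, 419]]·[m, b]ᵀ = [-15, 275]ᵀ.
det = 35·419 − 63² = 10696.
m = ((-15)·419 − 63·275)/10696 = -11805/5348; b = (35·275 − 63·(-15))/10696 = 755/764.
Residuals: 647/1337, -5871/2674, -727/2674, 24/1337; SSR = 13715/2674.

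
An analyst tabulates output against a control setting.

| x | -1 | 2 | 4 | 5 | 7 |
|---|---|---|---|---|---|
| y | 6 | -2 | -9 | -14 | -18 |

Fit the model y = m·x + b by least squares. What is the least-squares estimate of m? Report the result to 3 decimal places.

Forming MᵀM = [[95, 17]; [17, 5]] and Mᵀy = [-242, -37]ᵀ gives MᵀM·[m, b]ᵀ = Mᵀy.
Eliminating b: 5·(row 1) − 17·(row 2) gives 186·m = 5·(-242) − 17·(-37) = -581, so m = -581/186.
Then b = ((-37) − 17·(-581/186))/5 = 599/186.

m = -3.124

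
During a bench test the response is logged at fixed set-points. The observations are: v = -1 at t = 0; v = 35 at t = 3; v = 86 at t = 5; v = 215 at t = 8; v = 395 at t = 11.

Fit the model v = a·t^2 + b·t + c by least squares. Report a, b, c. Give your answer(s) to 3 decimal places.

a = 3.052, b = 2.443, c = -0.856

Sums needed: Σt^2·t^2 = 19443, Σt^2·t = 1995, Σt^2 = 219, Σt·t = 219, Σt = 27, Σ1 = 5.
For Aᵀv: Σt^2·v = 64020, Σt·v = 6600, Σv = 730.
Normal equations: [[19443, 1995, 219]; [1995, 219, 27]; [219, 27, 5]]·[a, b, c]ᵀ = [64020, 6600, 730]ᵀ.
Row-reducing yields a = 4315/1414, b = 3455/1414, c = -605/707.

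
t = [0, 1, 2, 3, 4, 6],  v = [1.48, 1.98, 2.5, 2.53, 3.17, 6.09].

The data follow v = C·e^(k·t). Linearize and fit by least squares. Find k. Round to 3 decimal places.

Taking logs, ln v = k·t + ln C, so regress ln v on t.
XᵀX = [[66.0000, 16.0000]; [16.0000, 6]], rhs = [20.7552, 5.8800]ᵀ  (here Σt = 16.0000, Σ(t)² = 66.0000, Σln v = 5.8800, Σt·ln v = 20.7552).
Slope k = (n·Σt·ln v − Σt·Σln v)/(n·Σ(t)² − (Σt)²) = (6·20.7552 − 16.0000·5.8800)/140.0000 = 0.21750; ln C = (Σln v − k·Σt)/n = 0.40000.

k = 0.218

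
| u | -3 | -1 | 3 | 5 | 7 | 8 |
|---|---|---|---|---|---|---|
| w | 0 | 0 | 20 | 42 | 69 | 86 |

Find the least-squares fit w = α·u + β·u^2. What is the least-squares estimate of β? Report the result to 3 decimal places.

Compute the Gram sums: Σu·u = 157, Σu·u^2 = 979, Σu^2·u^2 = 7285.
For Mᵀw: Σu·w = 1441, Σu^2·w = 10115.
MᵀM·[α, β]ᵀ = Mᵀw becomes [[157, 979]; [979, 7285]]·[α, β]ᵀ = [1441, 10115]ᵀ.
Eliminating β: 7285·(row 1) − 979·(row 2) gives 185304·α = 7285·1441 − 979·10115 = 595100, so α = 148775/46326.
Then β = (10115 − 979·(148775/46326))/7285 = 44329/46326.

β = 0.957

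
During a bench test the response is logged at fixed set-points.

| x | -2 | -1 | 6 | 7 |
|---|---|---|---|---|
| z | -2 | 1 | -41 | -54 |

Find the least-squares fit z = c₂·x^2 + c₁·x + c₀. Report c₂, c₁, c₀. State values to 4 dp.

Compute the Gram sums: Σx^2·x^2 = 3714, Σx^2·x = 550, Σx^2 = 90, Σx·x = 90, Σx = 10, Σ1 = 4.
And Σx^2·z = -4129, Σx·z = -621, Σz = -96.
Solving the 3×3 system (Gaussian elimination) gives c₂ = -1, c₁ = -56/65, c₀ = 17/26.

c₂ = -1.0000, c₁ = -0.8615, c₀ = 0.6538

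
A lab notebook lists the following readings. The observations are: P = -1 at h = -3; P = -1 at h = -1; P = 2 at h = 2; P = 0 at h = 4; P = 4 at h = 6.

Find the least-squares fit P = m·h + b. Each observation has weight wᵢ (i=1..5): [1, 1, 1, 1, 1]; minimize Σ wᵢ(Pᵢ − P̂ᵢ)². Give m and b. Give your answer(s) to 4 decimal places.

m = 0.4812, b = 0.0301

Forming MᵀWM = [[66, 8]; [8, 5]] and MᵀWP = [32, 4]ᵀ gives MᵀWM·[m, b]ᵀ = MᵀWP.
det = 66·5 − 8² = 266.
m = (32·5 − 8·4)/266 = 64/133; b = (66·4 − 8·32)/266 = 4/133.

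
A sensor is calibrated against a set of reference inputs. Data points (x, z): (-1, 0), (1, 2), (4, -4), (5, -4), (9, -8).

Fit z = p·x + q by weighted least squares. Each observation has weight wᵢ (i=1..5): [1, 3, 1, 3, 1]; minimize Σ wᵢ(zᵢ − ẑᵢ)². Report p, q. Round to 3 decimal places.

p = -1.079, q = 1.596

Compute the Gram sums: Σwᵢ·x·x = 176, Σwᵢ·x = 30, Σwᵢ·1 = 9.
And Σwᵢ·x·z = -142, Σwᵢ·z = -18.
So MᵀWM·[p, q]ᵀ = MᵀWz: [[176, 30]; [30, 9]]·[p, q]ᵀ = [-142, -18]ᵀ.
Determinant 176·9 − 30² = 684.
p = ((-142)·9 − 30·(-18))/684 = -41/38; q = (176·(-18) − 30·(-142))/684 = 91/57.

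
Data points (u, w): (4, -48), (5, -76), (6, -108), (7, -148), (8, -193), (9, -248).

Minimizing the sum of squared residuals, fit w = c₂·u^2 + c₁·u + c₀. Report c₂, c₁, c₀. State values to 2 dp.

c₂ = -3.34, c₁ = 3.67, c₀ = -9.85

Entries of AᵀA: Σu^2·u^2 = 15235, Σu^2·u = 1989, Σu^2 = 271, Σu·u = 271, Σu = 39, Σ1 = 6.
And Σu^2·w = -46248, Σu·w = -6032, Σw = -821.
Normal equations: [[15235, 1989, 271]; [1989, 271, 39]; [271, 39, 6]]·[c₂, c₁, c₀]ᵀ = [-46248, -6032, -821]ᵀ.
Solving the 3×3 system (Gaussian elimination) gives c₂ = -187/56, c₁ = 1027/280, c₀ = -197/20.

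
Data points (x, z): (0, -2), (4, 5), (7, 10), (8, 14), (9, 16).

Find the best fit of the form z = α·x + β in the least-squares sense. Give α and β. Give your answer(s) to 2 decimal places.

The normal system MᵀM·[α, β]ᵀ = Mᵀz is [[210, 28]; [28, 5]]·[α, β]ᵀ = [346, 43]ᵀ.
Determinant 210·5 − 28² = 266.
α = (346·5 − 28·43)/266 = 263/133; β = (210·43 − 28·346)/266 = -47/19.

α = 1.98, β = -2.47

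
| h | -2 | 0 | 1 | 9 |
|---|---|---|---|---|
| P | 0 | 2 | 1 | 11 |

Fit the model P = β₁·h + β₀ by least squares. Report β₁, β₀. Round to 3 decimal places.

From the data, Σh·h = 86, Σh = 8, Σ1 = 4.
For MᵀP: Σh·P = 100, ΣP = 14.
Normal equations: [[86, 8]; [8, 4]]·[β₁, β₀]ᵀ = [100, 14]ᵀ.
Determinant 86·4 − 8² = 280.
β₁ = (100·4 − 8·14)/280 = 36/35; β₀ = (86·14 − 8·100)/280 = 101/70.

β₁ = 1.029, β₀ = 1.443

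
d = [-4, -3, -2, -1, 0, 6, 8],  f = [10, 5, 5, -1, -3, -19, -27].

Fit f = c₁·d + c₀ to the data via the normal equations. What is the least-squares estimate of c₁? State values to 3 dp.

Compute the Gram sums: Σd·d = 130, Σd = 4, Σ1 = 7.
Moment sums: Σd·f = -394, Σf = -30.
MᵀM·[c₁, c₀]ᵀ = Mᵀf becomes [[130, 4]; [4, 7]]·[c₁, c₀]ᵀ = [-394, -30]ᵀ.
Determinant 130·7 − 4² = 894.
c₁ = ((-394)·7 − 4·(-30))/894 = -1319/447; c₀ = (130·(-30) − 4·(-394))/894 = -1162/447.

c₁ = -2.951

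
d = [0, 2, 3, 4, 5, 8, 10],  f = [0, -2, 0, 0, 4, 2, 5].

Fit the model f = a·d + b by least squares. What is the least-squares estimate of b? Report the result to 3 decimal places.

b = -1.319

MᵀM·[a, b]ᵀ = Mᵀf reads: 218·a + 32·b = 82;  32·a + 7·b = 9.
Determinant 218·7 − 32² = 502.
a = (82·7 − 32·9)/502 = 143/251; b = (218·9 − 32·82)/502 = -331/251.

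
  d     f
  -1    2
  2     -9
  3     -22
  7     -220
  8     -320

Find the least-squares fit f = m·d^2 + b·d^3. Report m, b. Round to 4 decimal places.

With design matrix X, XᵀX = [[6595, 49849]; [49849, 380587]] and Xᵀf = [-31492, -239968]ᵀ.
Eliminating b: 380587·(row 1) − 49849·(row 2) gives 25048464·m = 380587·(-31492) − 49849·(-239968) = -23280972, so m = -1940081/2087372.
Then b = ((-239968) − 49849·(-1940081/2087372))/380587 = -1062021/2087372.

m = -0.9294, b = -0.5088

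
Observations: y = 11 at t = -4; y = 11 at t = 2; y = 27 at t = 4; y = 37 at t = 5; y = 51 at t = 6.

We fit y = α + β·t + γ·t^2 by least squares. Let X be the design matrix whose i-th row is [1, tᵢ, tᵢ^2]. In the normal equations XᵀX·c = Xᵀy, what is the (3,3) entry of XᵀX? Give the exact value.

2449

Row 3 ↔ basis t^2, column 3 ↔ basis t^2, so (XᵀX)_{3,3} = Σᵢ (t^2)·(t^2) = (16)·(16) + (4)·(4) + (16)·(16) + (25)·(25) + (36)·(36) = 2449.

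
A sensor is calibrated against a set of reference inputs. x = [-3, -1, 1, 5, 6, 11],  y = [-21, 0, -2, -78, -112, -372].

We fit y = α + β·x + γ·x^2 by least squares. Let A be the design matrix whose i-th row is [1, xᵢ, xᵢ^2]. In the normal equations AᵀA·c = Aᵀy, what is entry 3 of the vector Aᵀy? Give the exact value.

Entry 3 ↔ basis x^2, so (Aᵀy)_{3} = Σᵢ (x^2)·yᵢ = (9)·(-21) + (1)·(0) + (1)·(-2) + (25)·(-78) + (36)·(-112) + (121)·(-372) = -51185.

-51185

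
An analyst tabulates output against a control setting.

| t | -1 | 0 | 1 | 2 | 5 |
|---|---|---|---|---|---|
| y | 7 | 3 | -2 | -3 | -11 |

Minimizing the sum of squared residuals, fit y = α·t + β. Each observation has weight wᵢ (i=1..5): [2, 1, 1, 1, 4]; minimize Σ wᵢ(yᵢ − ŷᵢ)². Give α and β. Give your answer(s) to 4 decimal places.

α = -2.8851, β = 3.1762

Sums needed: Σwᵢ·t·t = 107, Σwᵢ·t = 21, Σwᵢ·1 = 9.
Right-hand side: Σwᵢ·t·y = -242, Σwᵢ·y = -32.
Normal equations: [[107, 21]; [21, 9]]·[α, β]ᵀ = [-242, -32]ᵀ.
Determinant 107·9 − 21² = 522.
α = ((-242)·9 − 21·(-32))/522 = -251/87; β = (107·(-32) − 21·(-242))/522 = 829/261.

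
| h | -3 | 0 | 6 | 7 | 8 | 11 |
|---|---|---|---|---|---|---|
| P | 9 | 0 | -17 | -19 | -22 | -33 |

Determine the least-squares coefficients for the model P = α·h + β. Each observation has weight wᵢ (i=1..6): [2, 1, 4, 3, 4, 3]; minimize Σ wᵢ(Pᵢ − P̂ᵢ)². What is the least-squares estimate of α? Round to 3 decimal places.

Entries of MᵀWM: Σwᵢ·h·h = 928, Σwᵢ·h = 104, Σwᵢ·1 = 17.
For MᵀWP: Σwᵢ·h·P = -2654, Σwᵢ·P = -294.
Eliminating β: 17·(row 1) − 104·(row 2) gives 4960·α = 17·(-2654) − 104·(-294) = -14542, so α = -7271/2480.
Then β = ((-294) − 104·(-7271/2480))/17 = 199/310.

α = -2.932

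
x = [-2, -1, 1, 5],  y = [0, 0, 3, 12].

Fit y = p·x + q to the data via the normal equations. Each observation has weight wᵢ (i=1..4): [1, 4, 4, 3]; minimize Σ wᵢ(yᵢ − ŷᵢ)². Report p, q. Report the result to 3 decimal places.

p = 1.920, q = 1.920

The normal system MᵀWM·[p, q]ᵀ = MᵀWy is [[87, 13]; [13, 12]]·[p, q]ᵀ = [192, 48]ᵀ.
Eliminating q: 12·(row 1) − 13·(row 2) gives 875·p = 12·192 − 13·48 = 1680, so p = 48/25.
Then q = (48 − 13·(48/25))/12 = 48/25.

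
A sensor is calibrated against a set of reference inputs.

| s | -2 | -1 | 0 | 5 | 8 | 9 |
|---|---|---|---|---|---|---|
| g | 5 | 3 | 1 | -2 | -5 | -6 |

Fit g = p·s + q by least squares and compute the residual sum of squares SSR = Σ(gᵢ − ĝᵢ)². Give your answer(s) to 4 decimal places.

Sums needed: Σs·s = 175, Σs = 19, Σ1 = 6.
And Σs·g = -117, Σg = -4.
Normal equations: [[175, 19]; [19, 6]]·[p, q]ᵀ = [-117, -4]ᵀ.
Δ = 175·6 − 19² = 689.
p = ((-117)·6 − 19·(-4))/689 = -626/689; q = (175·(-4) − 19·(-117))/689 = 1523/689.
Residuals: 670/689, -82/689, -834/689, 229/689, 40/689, -23/689; SSR = 1750/689.

SSR = 2.5399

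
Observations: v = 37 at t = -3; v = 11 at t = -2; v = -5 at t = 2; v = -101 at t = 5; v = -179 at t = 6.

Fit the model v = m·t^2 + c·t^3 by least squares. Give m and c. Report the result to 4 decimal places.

The normal system XᵀX·[m, c]ᵀ = Xᵀv is [[2034, 10658]; [10658, 63138]]·[m, c]ᵀ = [-8612, -52416]ᵀ.
Determinant 2034·63138 − 10658² = 14829728.
m = ((-8612)·63138 − 10658·(-52416))/14829728 = 98061/97564; c = (2034·(-52416) − 10658·(-8612))/14829728 = -97549/97564.

m = 1.0051, c = -0.9998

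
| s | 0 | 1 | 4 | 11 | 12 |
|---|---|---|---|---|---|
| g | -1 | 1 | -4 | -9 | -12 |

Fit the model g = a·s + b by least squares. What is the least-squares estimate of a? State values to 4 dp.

a = -0.9425

Forming XᵀX = [[282, 28]; [28, 5]] and Xᵀg = [-258, -25]ᵀ gives XᵀX·[a, b]ᵀ = Xᵀg.
Δ = 282·5 − 28² = 626.
a = ((-258)·5 − 28·(-25))/626 = -295/313; b = (282·(-25) − 28·(-258))/626 = 87/313.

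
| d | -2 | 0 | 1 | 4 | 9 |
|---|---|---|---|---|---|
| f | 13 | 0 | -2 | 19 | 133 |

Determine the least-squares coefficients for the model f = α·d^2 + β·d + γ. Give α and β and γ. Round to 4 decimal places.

Forming AᵀA = [[6834, 786, 102]; [786, 102, 12]; [102, 12, 5]] and Aᵀf = [11127, 1245, 163]ᵀ gives AᵀA·[α, β, γ]ᵀ = Aᵀf.
Row-reducing yields α = 103/52, β = -155/52, γ = -17/26.

α = 1.9808, β = -2.9808, γ = -0.6538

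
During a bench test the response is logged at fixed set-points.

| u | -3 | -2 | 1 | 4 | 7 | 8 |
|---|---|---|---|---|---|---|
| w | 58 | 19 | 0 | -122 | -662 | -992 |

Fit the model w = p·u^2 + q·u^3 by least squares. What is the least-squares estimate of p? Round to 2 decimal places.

p = 0.44

Setting ∂/∂p … = 0 gives: 6851·p + 50325·q = -97280;  50325·p + 384683·q = -744496.
Δ = 6851·384683 − 50325² = 102857608.
p = ((-97280)·384683 − 50325·(-744496))/102857608 = 5599870/12857201; q = (6851·(-744496) − 50325·(-97280))/102857608 = -25615762/12857201.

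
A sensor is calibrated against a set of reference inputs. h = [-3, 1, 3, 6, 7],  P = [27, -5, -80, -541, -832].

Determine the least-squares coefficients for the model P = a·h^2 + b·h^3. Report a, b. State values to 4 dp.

a = -3.0039, b = -1.9985

From the data, Σh^2·h^2 = 3860, Σh^2·h^3 = 24584, Σh^3·h^3 = 165764.
Right-hand side: Σh^2·P = -60726, Σh^3·P = -405126.
MᵀM·[a, b]ᵀ = MᵀP becomes [[3860, 24584]; [24584, 165764]]·[a, b]ᵀ = [-60726, -405126]ᵀ.
Determinant 3860·165764 − 24584² = 35475984.
a = ((-60726)·165764 − 24584·(-405126))/35475984 = -4440295/1478166; b = (3860·(-405126) − 24584·(-60726))/35475984 = -2954099/1478166.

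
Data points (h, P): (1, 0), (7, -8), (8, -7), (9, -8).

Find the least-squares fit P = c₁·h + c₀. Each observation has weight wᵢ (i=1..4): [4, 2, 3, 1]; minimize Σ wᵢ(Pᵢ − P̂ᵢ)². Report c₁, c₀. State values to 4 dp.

Normal-equation sums: Σwᵢ·h·h = 375, Σwᵢ·h = 51, Σwᵢ·1 = 10.
And Σwᵢ·h·P = -352, Σwᵢ·P = -45.
Normal equations: [[375, 51]; [51, 10]]·[c₁, c₀]ᵀ = [-352, -45]ᵀ.
Δ = 375·10 − 51² = 1149.
c₁ = ((-352)·10 − 51·(-45))/1149 = -1225/1149; c₀ = (375·(-45) − 51·(-352))/1149 = 359/383.

c₁ = -1.0661, c₀ = 0.9373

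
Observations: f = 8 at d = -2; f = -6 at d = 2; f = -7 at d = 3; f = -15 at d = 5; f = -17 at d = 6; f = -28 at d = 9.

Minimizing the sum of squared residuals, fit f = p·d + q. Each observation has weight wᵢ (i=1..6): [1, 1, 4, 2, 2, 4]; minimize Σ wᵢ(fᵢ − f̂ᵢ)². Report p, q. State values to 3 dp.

The normal system AᵀWA·[p, q]ᵀ = AᵀWf is [[490, 70]; [70, 14]]·[p, q]ᵀ = [-1474, -202]ᵀ.
det = 490·14 − 70² = 1960.
p = ((-1474)·14 − 70·(-202))/1960 = -116/35; q = (490·(-202) − 70·(-1474))/1960 = 15/7.

p = -3.314, q = 2.143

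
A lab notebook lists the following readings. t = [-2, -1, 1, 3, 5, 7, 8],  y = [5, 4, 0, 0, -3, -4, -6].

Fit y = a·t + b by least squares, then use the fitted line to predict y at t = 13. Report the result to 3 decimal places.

ŷ = -10.905

Setting ∂/∂a … = 0 gives: 153·a + 21·b = -105;  21·a + 7·b = -4.
(Σt·t = 153, Σt = 21, Σ1 = 7, Σt·y = -105, Σy = -4.)
Determinant 153·7 − 21² = 630.
a = ((-105)·7 − 21·(-4))/630 = -31/30; b = (153·(-4) − 21·(-105))/630 = 177/70.
At t = 13: ŷ = (-31/30)·(13) + (177/70)·(1) = -229/21.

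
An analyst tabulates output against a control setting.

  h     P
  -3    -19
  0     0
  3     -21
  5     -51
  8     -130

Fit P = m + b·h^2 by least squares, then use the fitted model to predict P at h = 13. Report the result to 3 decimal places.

P̂ = -341.631

Forming AᵀA = [[5, 107]; [107, 4883]] and AᵀP = [-221, -9955]ᵀ gives AᵀA·[m, b]ᵀ = AᵀP.
Eliminating b: 4883·(row 1) − 107·(row 2) gives 12966·m = 4883·(-221) − 107·(-9955) = -13958, so m = -6979/6483.
Then b = ((-9955) − 107·(-6979/6483))/4883 = -13064/6483.
At h = 13: P̂ = (-6979/6483)·(1) + (-13064/6483)·(169) = -738265/2161.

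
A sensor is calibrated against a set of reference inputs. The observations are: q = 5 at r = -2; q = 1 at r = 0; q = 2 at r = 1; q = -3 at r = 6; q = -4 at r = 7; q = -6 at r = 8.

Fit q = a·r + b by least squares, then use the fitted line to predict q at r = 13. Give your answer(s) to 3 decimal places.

q̂ = -10.279

The normal system XᵀX·[a, b]ᵀ = Xᵀq is [[154, 20]; [20, 6]]·[a, b]ᵀ = [-102, -5]ᵀ.
Eliminating b: 6·(row 1) − 20·(row 2) gives 524·a = 6·(-102) − 20·(-5) = -512, so a = -128/131.
Then b = ((-5) − 20·(-128/131))/6 = 635/262.
At r = 13: q̂ = (-128/131)·(13) + (635/262)·(1) = -2693/262.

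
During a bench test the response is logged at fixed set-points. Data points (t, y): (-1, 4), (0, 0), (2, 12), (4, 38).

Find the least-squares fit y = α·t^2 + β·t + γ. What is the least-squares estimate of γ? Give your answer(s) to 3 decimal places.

Setting ∂/∂α … = 0 gives: 273·α + 71·β + 21·γ = 660;  71·α + 21·β + 5·γ = 172;  21·α + 5·β + 4·γ = 54.
Solving the 3×3 system (Gaussian elimination) gives α = 877/398, β = 159/398, γ = 285/199.

γ = 1.432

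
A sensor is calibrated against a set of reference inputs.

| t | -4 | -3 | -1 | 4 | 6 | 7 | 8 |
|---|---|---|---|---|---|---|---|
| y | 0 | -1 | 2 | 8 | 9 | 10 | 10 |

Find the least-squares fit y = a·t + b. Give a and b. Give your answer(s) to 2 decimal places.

a = 0.97, b = 3.08

MᵀM·[a, b]ᵀ = Mᵀy reads: 191·a + 17·b = 237;  17·a + 7·b = 38.
Eliminating b: 7·(row 1) − 17·(row 2) gives 1048·a = 7·237 − 17·38 = 1013, so a = 1013/1048.
Then b = (38 − 17·(1013/1048))/7 = 3229/1048.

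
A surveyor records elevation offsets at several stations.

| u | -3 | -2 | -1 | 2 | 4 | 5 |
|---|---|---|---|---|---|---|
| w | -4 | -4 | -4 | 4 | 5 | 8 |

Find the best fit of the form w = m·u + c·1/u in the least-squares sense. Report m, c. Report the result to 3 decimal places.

Normal-equation sums: Σu·u = 59, Σu·1/u = 6, Σ1/u·1/u = 6169/3600.
Right-hand side: Σu·w = 92, Σ1/u·w = 731/60.
Δ = 59·(6169/3600) − 6² = 234371/3600.
m = (92·(6169/3600) − 6·(731/60))/(234371/3600) = 304388/234371; c = (59·(731/60) − 6·92)/(234371/3600) = 600540/234371.

m = 1.299, c = 2.562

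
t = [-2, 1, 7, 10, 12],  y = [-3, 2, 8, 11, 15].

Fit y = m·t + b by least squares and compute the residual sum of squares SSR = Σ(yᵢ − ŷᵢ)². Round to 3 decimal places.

Compute the Gram sums: Σt·t = 298, Σt = 28, Σ1 = 5.
Right-hand side: Σt·y = 354, Σy = 33.
det = 298·5 − 28² = 706.
m = (354·5 − 28·33)/706 = 423/353; b = (298·33 − 28·354)/706 = -39/353.
Residuals: -174/353, 322/353, -98/353, -308/353, 258/353; SSR = 864/353.

SSR = 2.448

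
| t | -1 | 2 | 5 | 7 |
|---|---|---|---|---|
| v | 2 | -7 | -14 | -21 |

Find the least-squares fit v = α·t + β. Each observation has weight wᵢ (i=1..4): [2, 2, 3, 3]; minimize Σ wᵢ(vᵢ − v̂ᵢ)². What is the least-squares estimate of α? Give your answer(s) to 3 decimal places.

α = -2.808

With design matrix A, AᵀWA = [[232, 38]; [38, 10]] and AᵀWv = [-683, -115]ᵀ.
Δ = 232·10 − 38² = 876.
α = ((-683)·10 − 38·(-115))/876 = -205/73; β = (232·(-115) − 38·(-683))/876 = -121/146.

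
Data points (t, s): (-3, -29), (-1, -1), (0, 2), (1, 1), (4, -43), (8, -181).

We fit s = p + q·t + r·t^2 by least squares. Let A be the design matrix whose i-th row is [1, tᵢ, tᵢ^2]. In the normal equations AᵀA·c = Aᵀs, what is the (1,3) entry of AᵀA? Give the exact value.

91

Row 1 ↔ basis 1, column 3 ↔ basis t^2, so (AᵀA)_{1,3} = Σᵢ t^2 = (1)·(9) + (1)·(1) + (1)·(0) + (1)·(1) + (1)·(16) + (1)·(64) = 91.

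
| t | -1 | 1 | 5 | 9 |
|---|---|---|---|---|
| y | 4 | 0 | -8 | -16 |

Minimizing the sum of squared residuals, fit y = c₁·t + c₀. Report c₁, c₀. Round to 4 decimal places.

c₁ = -2.0000, c₀ = 2.0000

Entries of MᵀM: Σt·t = 108, Σt = 14, Σ1 = 4.
Moment sums: Σt·y = -188, Σy = -20.
So MᵀM·[c₁, c₀]ᵀ = Mᵀy: [[108, 14]; [14, 4]]·[c₁, c₀]ᵀ = [-188, -20]ᵀ.
Determinant 108·4 − 14² = 236.
c₁ = ((-188)·4 − 14·(-20))/236 = -2; c₀ = (108·(-20) − 14·(-188))/236 = 2.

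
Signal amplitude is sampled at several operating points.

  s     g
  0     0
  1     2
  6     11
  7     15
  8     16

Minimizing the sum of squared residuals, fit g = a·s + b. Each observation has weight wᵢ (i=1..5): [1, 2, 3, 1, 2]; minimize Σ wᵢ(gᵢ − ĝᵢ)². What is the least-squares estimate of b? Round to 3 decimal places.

b = -0.138

Normal-equation sums: Σwᵢ·s·s = 287, Σwᵢ·s = 43, Σwᵢ·1 = 9.
And Σwᵢ·s·g = 563, Σwᵢ·g = 84.
Normal equations: [[287, 43]; [43, 9]]·[a, b]ᵀ = [563, 84]ᵀ.
Eliminating b: 9·(row 1) − 43·(row 2) gives 734·a = 9·563 − 43·84 = 1455, so a = 1455/734.
Then b = (84 − 43·(1455/734))/9 = -101/734.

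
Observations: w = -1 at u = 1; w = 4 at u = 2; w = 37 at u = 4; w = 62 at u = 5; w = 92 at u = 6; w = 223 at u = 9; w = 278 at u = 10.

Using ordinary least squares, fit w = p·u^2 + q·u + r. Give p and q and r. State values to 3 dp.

Normal-equation sums: Σu^2·u^2 = 18755, Σu^2·u = 2143, Σu^2 = 263, Σu·u = 263, Σu = 37, Σ1 = 7.
And Σu^2·w = 51332, Σu·w = 5804, Σw = 695.
XᵀX·[p, q, r]ᵀ = Xᵀw becomes [[18755, 2143, 263]; [2143, 263, 37]; [263, 37, 7]]·[p, q, r]ᵀ = [51332, 5804, 695]ᵀ.
Inverting the 3×3 Gram matrix, [p, q, r]ᵀ = [338207/110418, -287473/110418, -5345/2629]ᵀ.

p = 3.063, q = -2.603, r = -2.033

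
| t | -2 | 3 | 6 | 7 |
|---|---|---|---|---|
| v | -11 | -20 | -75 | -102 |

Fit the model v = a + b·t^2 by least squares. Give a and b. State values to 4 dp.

a = -2.2965, b = -2.0287

From the data, Σ1 = 4, Σt^2 = 98, Σt^2·t^2 = 3794.
And Σv = -208, Σt^2·v = -7922.
Normal equations: [[4, 98]; [98, 3794]]·[a, b]ᵀ = [-208, -7922]ᵀ.
det = 4·3794 − 98² = 5572.
a = ((-208)·3794 − 98·(-7922))/5572 = -457/199; b = (4·(-7922) − 98·(-208))/5572 = -2826/1393.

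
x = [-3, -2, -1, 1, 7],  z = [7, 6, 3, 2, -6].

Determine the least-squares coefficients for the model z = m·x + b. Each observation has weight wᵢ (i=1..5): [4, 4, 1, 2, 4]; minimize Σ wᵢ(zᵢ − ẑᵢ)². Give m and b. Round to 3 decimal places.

Compute the Gram sums: Σwᵢ·x·x = 251, Σwᵢ·x = 9, Σwᵢ·1 = 15.
Right-hand side: Σwᵢ·x·z = -299, Σwᵢ·z = 35.
Normal equations: [[251, 9]; [9, 15]]·[m, b]ᵀ = [-299, 35]ᵀ.
Eliminating b: 15·(row 1) − 9·(row 2) gives 3684·m = 15·(-299) − 9·35 = -4800, so m = -400/307.
Then b = (35 − 9·(-400/307))/15 = 2869/921.

m = -1.303, b = 3.115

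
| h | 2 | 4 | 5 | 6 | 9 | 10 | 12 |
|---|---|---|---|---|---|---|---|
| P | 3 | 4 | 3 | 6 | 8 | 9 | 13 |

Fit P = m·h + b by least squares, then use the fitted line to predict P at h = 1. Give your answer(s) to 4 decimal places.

P̂ = 0.8123

Forming MᵀM = [[406, 48]; [48, 7]] and MᵀP = [391, 46]ᵀ gives MᵀM·[m, b]ᵀ = MᵀP.
Determinant 406·7 − 48² = 538.
m = (391·7 − 48·46)/538 = 529/538; b = (406·46 − 48·391)/538 = -46/269.
At h = 1: P̂ = (529/538)·(1) + (-46/269)·(1) = 437/538.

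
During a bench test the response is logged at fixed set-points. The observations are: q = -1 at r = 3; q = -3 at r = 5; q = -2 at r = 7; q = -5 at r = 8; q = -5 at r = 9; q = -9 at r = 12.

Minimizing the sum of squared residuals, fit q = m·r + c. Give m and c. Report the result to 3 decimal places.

m = -0.845, c = 2.027

Normal-equation sums: Σr·r = 372, Σr = 44, Σ1 = 6.
And Σr·q = -225, Σq = -25.
XᵀX·[m, c]ᵀ = Xᵀq becomes [[372, 44]; [44, 6]]·[m, c]ᵀ = [-225, -25]ᵀ.
Determinant 372·6 − 44² = 296.
m = ((-225)·6 − 44·(-25))/296 = -125/148; c = (372·(-25) − 44·(-225))/296 = 75/37.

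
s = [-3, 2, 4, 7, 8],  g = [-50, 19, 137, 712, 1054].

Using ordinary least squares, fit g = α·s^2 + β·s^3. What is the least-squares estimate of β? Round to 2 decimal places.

β = 1.99

Sums needed: Σs^2·s^2 = 6850, Σs^2·s^3 = 50388, Σs^3·s^3 = 384682.
And Σs^2·g = 104162, Σs^3·g = 794134.
So MᵀM·[α, β]ᵀ = Mᵀg: [[6850, 50388]; [50388, 384682]]·[α, β]ᵀ = [104162, 794134]ᵀ.
Determinant 6850·384682 − 50388² = 96121156.
α = (104162·384682 − 50388·794134)/96121156 = 13605623/24030289; β = (6850·794134 − 50388·104162)/96121156 = 47825761/24030289.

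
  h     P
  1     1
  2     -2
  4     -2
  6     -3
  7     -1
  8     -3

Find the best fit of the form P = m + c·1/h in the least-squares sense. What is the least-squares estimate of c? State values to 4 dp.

c = 3.6544

From the data, Σ1 = 6, Σ1/h = 367/168, Σ1/h·1/h = 38845/28224.
Moment sums: ΣP = -10, Σ1/h·P = -85/56.
AᵀA·[m, c]ᵀ = AᵀP becomes [[6, 367/168]; [367/168, 38845/28224]]·[m, c]ᵀ = [-10, -85/56]ᵀ.
Determinant 6·(38845/28224) − (367/168)² = 98381/28224.
m = ((-10)·(38845/28224) − (367/168)·(-85/56))/(98381/28224) = -294865/98381; c = (6·(-85/56) − (367/168)·(-10))/(98381/28224) = 359520/98381.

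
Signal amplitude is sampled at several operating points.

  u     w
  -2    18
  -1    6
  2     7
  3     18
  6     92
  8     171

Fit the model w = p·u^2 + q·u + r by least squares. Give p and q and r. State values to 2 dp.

From the data, Σu^2·u^2 = 5506, Σu^2·u = 754, Σu^2 = 118, Σu·u = 118, Σu = 16, Σ1 = 6.
And Σu^2·w = 14524, Σu·w = 1946, Σw = 312.
Normal equations: [[5506, 754, 118]; [754, 118, 16]; [118, 16, 6]]·[p, q, r]ᵀ = [14524, 1946, 312]ᵀ.
Row-reducing yields p = 106859/35211, q = -102500/35211, r = 915/11737.

p = 3.03, q = -2.91, r = 0.08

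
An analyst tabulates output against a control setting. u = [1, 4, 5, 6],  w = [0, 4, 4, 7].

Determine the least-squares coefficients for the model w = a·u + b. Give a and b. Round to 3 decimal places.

a = 1.286, b = -1.393

From the data, Σu·u = 78, Σu = 16, Σ1 = 4.
For Xᵀw: Σu·w = 78, Σw = 15.
det = 78·4 − 16² = 56.
a = (78·4 − 16·15)/56 = 9/7; b = (78·15 − 16·78)/56 = -39/28.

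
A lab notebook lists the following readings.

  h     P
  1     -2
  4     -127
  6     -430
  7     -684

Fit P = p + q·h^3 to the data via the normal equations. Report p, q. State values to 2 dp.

With design matrix A, AᵀA = [[4, 624]; [624, 168402]] and AᵀP = [-1243, -335622]ᵀ.
Determinant 4·168402 − 624² = 284232.
p = ((-1243)·168402 − 624·(-335622))/284232 = 1339/3644; q = (4·(-335622) − 624·(-1243))/284232 = -23619/11843.

p = 0.37, q = -1.99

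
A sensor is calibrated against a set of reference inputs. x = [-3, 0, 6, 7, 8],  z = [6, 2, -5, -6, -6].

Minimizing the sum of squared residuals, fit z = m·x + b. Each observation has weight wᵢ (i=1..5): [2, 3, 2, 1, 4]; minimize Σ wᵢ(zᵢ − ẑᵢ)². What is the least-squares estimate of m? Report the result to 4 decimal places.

m = -1.0939

The normal equations are: 395·m + 45·b = -330;  45·m + 12·b = -22.
Eliminating b: 12·(row 1) − 45·(row 2) gives 2715·m = 12·(-330) − 45·(-22) = -2970, so m = -198/181.
Then b = ((-22) − 45·(-198/181))/12 = 1232/543.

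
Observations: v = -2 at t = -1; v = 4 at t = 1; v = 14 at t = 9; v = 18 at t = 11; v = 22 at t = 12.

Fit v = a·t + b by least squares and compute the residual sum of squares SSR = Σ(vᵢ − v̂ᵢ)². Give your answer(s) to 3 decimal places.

With design matrix X, XᵀX = [[348, 32]; [32, 5]] and Xᵀv = [594, 56]ᵀ.
Eliminating b: 5·(row 1) − 32·(row 2) gives 716·a = 5·594 − 32·56 = 1178, so a = 589/358.
Then b = (56 − 32·(589/358))/5 = 120/179.
Residuals: -367/358, 603/358, -529/358, -275/358, 284/179; SSR = 1643/179.

SSR = 9.179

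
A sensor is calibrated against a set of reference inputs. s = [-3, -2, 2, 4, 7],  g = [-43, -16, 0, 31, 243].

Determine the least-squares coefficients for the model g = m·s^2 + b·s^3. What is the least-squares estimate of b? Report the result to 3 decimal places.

b = 0.982

From the data, Σs^2·s^2 = 2770, Σs^2·s^3 = 17588, Σs^3·s^3 = 122602.
Right-hand side: Σs^2·g = 11952, Σs^3·g = 86622.
Determinant 2770·122602 − 17588² = 30269796.
m = (11952·122602 − 17588·86622)/30269796 = -4847386/2522483; b = (2770·86622 − 17588·11952)/30269796 = 2477597/2522483.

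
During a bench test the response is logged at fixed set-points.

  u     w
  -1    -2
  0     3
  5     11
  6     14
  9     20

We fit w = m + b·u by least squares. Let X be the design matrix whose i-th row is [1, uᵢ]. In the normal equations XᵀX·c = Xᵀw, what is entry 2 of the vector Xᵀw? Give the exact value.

321

Entry 2 ↔ basis u, so (Xᵀw)_{2} = Σᵢ (u)·wᵢ = (-1)·(-2) + (0)·(3) + (5)·(11) + (6)·(14) + (9)·(20) = 321.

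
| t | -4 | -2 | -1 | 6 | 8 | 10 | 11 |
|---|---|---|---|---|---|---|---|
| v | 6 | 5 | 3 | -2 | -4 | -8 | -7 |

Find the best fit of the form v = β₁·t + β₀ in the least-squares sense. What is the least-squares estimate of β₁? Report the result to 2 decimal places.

β₁ = -0.91

Entries of MᵀM: Σt·t = 342, Σt = 28, Σ1 = 7.
Moment sums: Σt·v = -238, Σv = -7.
Δ = 342·7 − 28² = 1610.
β₁ = ((-238)·7 − 28·(-7))/1610 = -21/23; β₀ = (342·(-7) − 28·(-238))/1610 = 61/23.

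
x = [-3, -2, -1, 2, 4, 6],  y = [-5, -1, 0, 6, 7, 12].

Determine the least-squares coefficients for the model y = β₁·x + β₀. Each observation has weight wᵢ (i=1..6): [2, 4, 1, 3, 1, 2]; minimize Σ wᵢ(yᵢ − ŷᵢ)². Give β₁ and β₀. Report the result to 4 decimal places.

β₁ = 1.7309, β₀ = 1.7603

Setting ∂/∂β₁ … = 0 gives: 135·β₁ + 7·β₀ = 246;  7·β₁ + 13·β₀ = 35.
Eliminating β₀: 13·(row 1) − 7·(row 2) gives 1706·β₁ = 13·246 − 7·35 = 2953, so β₁ = 2953/1706.
Then β₀ = (35 − 7·(2953/1706))/13 = 3003/1706.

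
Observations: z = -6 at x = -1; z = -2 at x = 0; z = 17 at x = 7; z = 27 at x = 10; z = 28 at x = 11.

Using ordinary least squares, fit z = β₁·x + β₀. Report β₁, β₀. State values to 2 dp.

β₁ = 2.85, β₀ = -2.62

From the data, Σx·x = 271, Σx = 27, Σ1 = 5.
For Aᵀz: Σx·z = 703, Σz = 64.
Normal equations: [[271, 27]; [27, 5]]·[β₁, β₀]ᵀ = [703, 64]ᵀ.
det = 271·5 − 27² = 626.
β₁ = (703·5 − 27·64)/626 = 1787/626; β₀ = (271·64 − 27·703)/626 = -1637/626.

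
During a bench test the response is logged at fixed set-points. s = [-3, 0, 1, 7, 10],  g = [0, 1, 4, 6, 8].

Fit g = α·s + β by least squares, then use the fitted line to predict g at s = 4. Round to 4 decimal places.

Entries of MᵀM: Σs·s = 159, Σs = 15, Σ1 = 5.
Right-hand side: Σs·g = 126, Σg = 19.
Δ = 159·5 − 15² = 570.
α = (126·5 − 15·19)/570 = 23/38; β = (159·19 − 15·126)/570 = 377/190.
At s = 4: ĝ = (23/38)·(4) + (377/190)·(1) = 837/190.

ĝ = 4.4053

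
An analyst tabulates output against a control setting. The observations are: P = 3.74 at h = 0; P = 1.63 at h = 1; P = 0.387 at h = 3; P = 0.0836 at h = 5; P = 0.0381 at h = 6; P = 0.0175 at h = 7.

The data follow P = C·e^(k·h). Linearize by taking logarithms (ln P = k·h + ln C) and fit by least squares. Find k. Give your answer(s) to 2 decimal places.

With ln Pᵢ as the transformed response and hᵢ as the regressor:
Σh = 22.0000, Σ(h)² = 120.0000, Σln P = -8.9365, Σh·ln P = -62.6921.
Equations: 120.0000·k + 22.0000·ln C = -62.6921;  22.0000·k + 6·ln C = -8.9365.
Solving (det = 236.0000): k = -0.76081, ln C = 1.30021.

k = -0.76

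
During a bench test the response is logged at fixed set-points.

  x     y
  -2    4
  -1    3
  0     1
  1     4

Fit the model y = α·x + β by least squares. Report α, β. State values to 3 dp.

MᵀM·[α, β]ᵀ = Mᵀy reads: 6·α + (-2)·β = -7;  (-2)·α + 4·β = 12.
det = 6·4 − (-2)² = 20.
α = ((-7)·4 − (-2)·12)/20 = -1/5; β = (6·12 − (-2)·(-7))/20 = 29/10.

α = -0.200, β = 2.900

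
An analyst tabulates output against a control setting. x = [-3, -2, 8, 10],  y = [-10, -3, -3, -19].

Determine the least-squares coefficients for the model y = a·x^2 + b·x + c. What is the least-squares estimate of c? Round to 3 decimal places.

Forming AᵀA = [[14193, 1477, 177]; [1477, 177, 13]; [177, 13, 4]] and Aᵀy = [-2194, -178, -35]ᵀ gives AᵀA·[a, b, c]ᵀ = Aᵀy.
Row-reducing yields a = -14505/21979, b = 86588/21979, c = 168119/21979.

c = 7.649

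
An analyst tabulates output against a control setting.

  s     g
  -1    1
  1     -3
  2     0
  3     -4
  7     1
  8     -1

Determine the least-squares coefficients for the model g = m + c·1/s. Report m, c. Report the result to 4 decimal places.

m = -0.6476, c = -1.9199

Normal-equation sums: Σ1 = 6, Σ1/s = 185/168, Σ1/s·1/s = 67657/28224.
Moment sums: Σg = -6, Σ1/s·g = -893/168.
det = 6·(67657/28224) − (185/168)² = 371717/28224.
m = ((-6)·(67657/28224) − (185/168)·(-893/168))/(371717/28224) = -240737/371717; c = (6·(-893/168) − (185/168)·(-6))/(371717/28224) = -713664/371717.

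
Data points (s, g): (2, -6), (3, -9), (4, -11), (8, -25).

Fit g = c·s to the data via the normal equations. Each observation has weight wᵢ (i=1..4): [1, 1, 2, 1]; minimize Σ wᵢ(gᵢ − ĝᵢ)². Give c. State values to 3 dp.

c = -3.000

Sums needed: Σwᵢ·s·s = 109.
Moment sums: Σwᵢ·s·g = -327.
So AᵀWA·[c]ᵀ = AᵀWg: [[109]]·[c]ᵀ = [-327]ᵀ.
Hence c = -327 / 109 ≈ -3.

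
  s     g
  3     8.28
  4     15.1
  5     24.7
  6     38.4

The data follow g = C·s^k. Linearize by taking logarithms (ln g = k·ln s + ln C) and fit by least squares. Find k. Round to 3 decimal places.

k = 2.205

With ln gᵢ as the transformed response and ln sᵢ as the regressor:
XᵀX = [[8.9295, 5.8861]; [5.8861, 4]], rhs = [17.7833, 11.6834]ᵀ  (here Σln s = 5.8861, Σ(ln s)² = 8.9295, Σln g = 11.6834, Σln s·ln g = 17.7833).
Slope k = (n·Σln s·ln g − Σln s·Σln g)/(n·Σ(ln s)² − (Σln s)²) = (4·17.7833 − 5.8861·11.6834)/1.0716 = 2.20542; ln C = (Σln g − k·Σln s)/n = -0.32448.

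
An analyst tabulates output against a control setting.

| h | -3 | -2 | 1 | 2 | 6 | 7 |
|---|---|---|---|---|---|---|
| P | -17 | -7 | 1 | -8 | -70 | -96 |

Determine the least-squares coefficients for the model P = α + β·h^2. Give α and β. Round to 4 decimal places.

α = 1.2353, β = -1.9846

With design matrix A, AᵀA = [[6, 103]; [103, 3811]] and AᵀP = [-197, -7436]ᵀ.
Determinant 6·3811 − 103² = 12257.
α = ((-197)·3811 − 103·(-7436))/12257 = 21/17; β = (6·(-7436) − 103·(-197))/12257 = -3475/1751.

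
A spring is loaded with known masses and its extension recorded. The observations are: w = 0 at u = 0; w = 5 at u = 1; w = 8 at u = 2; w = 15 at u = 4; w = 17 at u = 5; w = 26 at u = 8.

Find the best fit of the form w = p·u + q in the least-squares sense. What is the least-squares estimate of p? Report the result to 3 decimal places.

p = 3.169

Compute the Gram sums: Σu·u = 110, Σu = 20, Σ1 = 6.
For Aᵀw: Σu·w = 374, Σw = 71.
Normal equations: [[110, 20]; [20, 6]]·[p, q]ᵀ = [374, 71]ᵀ.
Δ = 110·6 − 20² = 260.
p = (374·6 − 20·71)/260 = 206/65; q = (110·71 − 20·374)/260 = 33/26.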